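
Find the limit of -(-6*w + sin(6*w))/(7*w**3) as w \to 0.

36/7

Direct substitution gives 0/0.
Apply L'Hôpital: lim (6*cos(6*w) - 6)/(-21*w^2), still 0/0.
Apply L'Hôpital: lim (-36*sin(6*w))/(-42*w), still 0/0.
After 3 applications of L'Hôpital's rule the quotient is (-216*cos(6*w))/(-42); substituting w = 0 gives 36/7.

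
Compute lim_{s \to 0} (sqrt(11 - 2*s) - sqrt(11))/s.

-√(11)/11

A 0/0 form; rationalise with √(11 - 2s) + √11. This collapses the numerator to -2s, leaving -2/(√(11 - 2s) + √11) → -2/(2√11) = -√(11)/11.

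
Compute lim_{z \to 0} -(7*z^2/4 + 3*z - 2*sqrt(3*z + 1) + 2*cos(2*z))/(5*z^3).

Substitution gives 0/0 (the numerator vanishes to order 3).
Expand each term to order z^3: the coefficient of z^3 in -2·√(1 + 3z) is -27/8 and in 2·cos(2z) is 0.
Lower-order terms cancel with the polynomial part, so the numerator is (-27/8)·z^3 + o(z^3), and the limit is (-27/8)/(-5) = 27/40.

27/40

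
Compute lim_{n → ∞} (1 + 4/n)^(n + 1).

Let L be the limit and take ln: ln L = lim (n + 1)·ln(1 + 4/n) = lim (n + 1)·(4/n + O(1/n²)) = 4.
Hence L = e^(4).

e^(4)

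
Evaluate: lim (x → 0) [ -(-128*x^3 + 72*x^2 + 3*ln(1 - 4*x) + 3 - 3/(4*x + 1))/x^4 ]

960

Substitution gives 0/0 (the numerator vanishes to order 4).
Expand each term to order x^4: the coefficient of x^4 in -3·1/(1 + 4x) is -768 and in 3·ln(1 - 4x) is -192.
Lower-order terms cancel with the polynomial part, so the numerator is (-960)·x^4 + o(x^4), and the limit is (-960)/(-1) = 960.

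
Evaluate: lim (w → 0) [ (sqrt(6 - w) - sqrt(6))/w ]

Substitution gives 0/0. Multiply numerator and denominator by the conjugate √(6 - w) + √6.
The numerator becomes (6 - w) − 6 = -w, so the expression simplifies to -1/(√(6 - w) + √6).
Letting w → 0 gives -1/(2√6) = -√(6)/12.

-√(6)/12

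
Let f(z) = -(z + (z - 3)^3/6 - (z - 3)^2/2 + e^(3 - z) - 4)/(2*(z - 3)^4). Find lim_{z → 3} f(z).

-1/48

Direct substitution gives 0/0.
Apply L'Hôpital: lim (-z + (z - 3)^2/2 - e^(3 - z) + 4)/(-8*(z - 3)^3), still 0/0.
Apply L'Hôpital: lim (z + e^(3 - z) - 4)/(-24*(z - 3)^2), still 0/0.
Apply L'Hôpital: lim (1 - e^(3 - z))/(144 - 48*z), still 0/0.
After 4 applications of L'Hôpital's rule the quotient is (e^(3 - z))/(-48); substituting z = 3 gives -1/48.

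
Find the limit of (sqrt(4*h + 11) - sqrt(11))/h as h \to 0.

Substitution gives 0/0. Multiply numerator and denominator by the conjugate √(11 + 4h) + √11.
The numerator becomes (11 + 4h) − 11 = 4h, so the expression simplifies to 4/(√(11 + 4h) + √11).
Letting h → 0 gives 4/(2√11) = 2*√(11)/11.

2*√(11)/11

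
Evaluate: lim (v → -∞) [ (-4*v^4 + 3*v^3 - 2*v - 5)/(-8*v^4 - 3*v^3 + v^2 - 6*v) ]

1/2

Numerator and denominator both have degree 4.
Dividing every term by v^4, all lower-order terms vanish and the limit is the ratio of leading coefficients, -4/(-8) = 1/2.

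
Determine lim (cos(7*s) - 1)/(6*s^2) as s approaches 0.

Direct substitution gives 0/0.
Apply L'Hôpital: lim (-7*sin(7*s))/(12*s), still 0/0.
After 2 applications of L'Hôpital's rule the quotient is (-49*cos(7*s))/(12); substituting s = 0 gives -49/12.

-49/12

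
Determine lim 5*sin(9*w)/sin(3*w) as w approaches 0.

15

Substitution gives 0/0.
Divide numerator and denominator by w: sin(9w)/w → 9 and sin(3w)/w → 3, so the limit is 5·9/3 = 15.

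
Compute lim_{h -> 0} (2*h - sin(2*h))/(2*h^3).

2/3

Direct substitution gives 0/0.
Apply L'Hôpital: lim (2 - 2*cos(2*h))/(6*h^2), still 0/0.
Apply L'Hôpital: lim (4*sin(2*h))/(12*h), still 0/0.
After 3 applications of L'Hôpital's rule the quotient is (8*cos(2*h))/(12); substituting h = 0 gives 2/3.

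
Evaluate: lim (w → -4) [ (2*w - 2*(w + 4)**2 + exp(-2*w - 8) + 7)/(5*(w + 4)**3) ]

-4/15

Direct substitution gives 0/0.
Apply L'Hôpital: lim (-4*w - 2*e^(-2*w - 8) - 14)/(15*(w + 4)^2), still 0/0.
Apply L'Hôpital: lim (4*e^(-2*w - 8) - 4)/(30*w + 120), still 0/0.
After 3 applications of L'Hôpital's rule the quotient is (-8*e^(-2*w - 8))/(30); substituting w = -4 gives -4/15.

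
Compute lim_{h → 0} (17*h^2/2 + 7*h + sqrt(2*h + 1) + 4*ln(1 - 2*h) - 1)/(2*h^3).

Substitution gives 0/0 (the numerator vanishes to order 3).
Expand each term to order h^3: the coefficient of h^3 in √(1 + 2h) is 1/2 and in 4·ln(1 - 2h) is -32/3.
Lower-order terms cancel with the polynomial part, so the numerator is (-61/6)·h^3 + o(h^3), and the limit is (-61/6)/(2) = -61/12.

-61/12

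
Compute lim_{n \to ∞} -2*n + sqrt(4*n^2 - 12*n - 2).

-3

An ∞ − ∞ form. Rationalising with the conjugate, the difference becomes (-12n - 2) / (√(4*n^2 - 12*n - 2) + 2n).
For large n the denominator behaves like 2·2n, so the quotient tends to -12/4 = -3.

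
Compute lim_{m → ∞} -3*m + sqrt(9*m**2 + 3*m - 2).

An ∞ − ∞ form. Rationalising with the conjugate, the difference becomes (3m - 2) / (√(9*m^2 + 3*m - 2) + 3m).
For large m the denominator behaves like 2·3m, so the quotient tends to 3/6 = 1/2.

1/2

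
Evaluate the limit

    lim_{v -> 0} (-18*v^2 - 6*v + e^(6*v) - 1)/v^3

Direct substitution gives 0/0.
Apply L'Hôpital: lim (-36*v + 6*e^(6*v) - 6)/(3*v^2), still 0/0.
Apply L'Hôpital: lim (36*e^(6*v) - 36)/(6*v), still 0/0.
After 3 applications of L'Hôpital's rule the quotient is (216*e^(6*v))/(6); substituting v = 0 gives 36.

36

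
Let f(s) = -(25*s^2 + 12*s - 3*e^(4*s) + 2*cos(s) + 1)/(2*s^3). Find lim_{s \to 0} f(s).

16

Substitution gives 0/0; apply L'Hôpital's rule 3 times.
After differentiating numerator and denominator 3 times the quotient is (-192*e^(4*s) + 2*sin(s))/(-12); at s = 0 this is 16.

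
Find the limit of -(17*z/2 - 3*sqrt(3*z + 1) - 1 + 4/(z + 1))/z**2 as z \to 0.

-59/8

Substitution gives 0/0; apply L'Hôpital's rule 2 times.
After differentiating numerator and denominator 2 times the quotient is (27/(4*(3*z + 1)^(3/2)) + 8/(z + 1)^3)/(-2); at z = 0 this is -59/8.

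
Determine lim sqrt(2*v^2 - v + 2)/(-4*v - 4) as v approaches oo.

-√(2)/4

For large |v|, √(2*v^2 - v + 2) ≈ √2·|v| and the denominator ≈ -4v.
Since v → +∞, |v| = v, giving √2/(-4) = -√(2)/4.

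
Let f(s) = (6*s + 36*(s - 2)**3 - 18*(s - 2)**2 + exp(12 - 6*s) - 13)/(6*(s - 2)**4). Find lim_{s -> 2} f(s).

Direct substitution gives 0/0.
Apply L'Hôpital: lim (-36*s + 108*(s - 2)^2 - 6*e^(12 - 6*s) + 78)/(24*(s - 2)^3), still 0/0.
Apply L'Hôpital: lim (216*s + 36*e^(12 - 6*s) - 468)/(72*(s - 2)^2), still 0/0.
Apply L'Hôpital: lim (216 - 216*e^(12 - 6*s))/(144*s - 288), still 0/0.
After 4 applications of L'Hôpital's rule the quotient is (1296*e^(12 - 6*s))/(144); substituting s = 2 gives 9.

9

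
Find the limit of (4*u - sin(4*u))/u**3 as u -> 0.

Direct substitution gives 0/0.
Apply L'Hôpital: lim (4 - 4*cos(4*u))/(3*u^2), still 0/0.
Apply L'Hôpital: lim (16*sin(4*u))/(6*u), still 0/0.
After 3 applications of L'Hôpital's rule the quotient is (64*cos(4*u))/(6); substituting u = 0 gives 32/3.

32/3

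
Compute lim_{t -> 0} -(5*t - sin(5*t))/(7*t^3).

-125/42

Direct substitution gives 0/0.
Apply L'Hôpital: lim (5 - 5*cos(5*t))/(-21*t^2), still 0/0.
Apply L'Hôpital: lim (25*sin(5*t))/(-42*t), still 0/0.
After 3 applications of L'Hôpital's rule the quotient is (125*cos(5*t))/(-42); substituting t = 0 gives -125/42.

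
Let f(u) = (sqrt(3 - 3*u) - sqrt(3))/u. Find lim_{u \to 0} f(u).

Substitution gives 0/0. Multiply numerator and denominator by the conjugate √(3 - 3u) + √3.
The numerator becomes (3 - 3u) − 3 = -3u, so the expression simplifies to -3/(√(3 - 3u) + √3).
Letting u → 0 gives -3/(2√3) = -√(3)/2.

-√(3)/2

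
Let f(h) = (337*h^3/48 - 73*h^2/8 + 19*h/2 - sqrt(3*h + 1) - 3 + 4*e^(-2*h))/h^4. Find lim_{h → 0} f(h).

Substitution gives 0/0 (the numerator vanishes to order 4).
Expand each term to order h^4: the coefficient of h^4 in −√(1 + 3h) is 405/128 and in 4·e^(-2h) is 8/3.
Lower-order terms cancel with the polynomial part, so the numerator is (2239/384)·h^4 + o(h^4), and the limit is (2239/384)/(1) = 2239/384.

2239/384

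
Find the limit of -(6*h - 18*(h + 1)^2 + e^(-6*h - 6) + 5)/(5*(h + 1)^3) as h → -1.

36/5

Direct substitution gives 0/0.
Apply L'Hôpital: lim (-36*h - 6*e^(-6*h - 6) - 30)/(-15*(h + 1)^2), still 0/0.
Apply L'Hôpital: lim (36*e^(-6*h - 6) - 36)/(-30*h - 30), still 0/0.
After 3 applications of L'Hôpital's rule the quotient is (-216*e^(-6*h - 6))/(-30); substituting h = -1 gives 36/5.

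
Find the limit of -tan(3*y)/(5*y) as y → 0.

Substitution gives 0/0.
Since tan(u)/u → 1 as u → 0, tan(3y)/(3y) → 1 and the limit is 3/(-5) = -3/5.

-3/5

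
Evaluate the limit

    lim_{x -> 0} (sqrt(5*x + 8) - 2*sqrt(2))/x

A 0/0 form; rationalise with √(8 + 5x) + √8. This collapses the numerator to 5x, leaving 5/(√(8 + 5x) + √8) → 5/(2√8) = 5*√(2)/8.

5*√(2)/8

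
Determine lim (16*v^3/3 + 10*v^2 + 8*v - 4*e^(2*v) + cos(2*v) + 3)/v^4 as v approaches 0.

-2

Substitution gives 0/0; apply L'Hôpital's rule 4 times.
After differentiating numerator and denominator 4 times the quotient is (-64*e^(2*v) + 16*cos(2*v))/(24); at v = 0 this is -2.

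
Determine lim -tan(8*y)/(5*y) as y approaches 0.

Substitution gives 0/0.
Since tan(u)/u → 1 as u → 0, tan(8y)/(8y) → 1 and the limit is 8/(-5) = -8/5.

-8/5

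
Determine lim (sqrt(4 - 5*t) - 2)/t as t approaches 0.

-5/4

Substitution gives 0/0. Multiply numerator and denominator by the conjugate √(4 - 5t) + √4.
The numerator becomes (4 - 5t) − 4 = -5t, so the expression simplifies to -5/(√(4 - 5t) + √4).
Letting t → 0 gives -5/(2√4) = -5/4.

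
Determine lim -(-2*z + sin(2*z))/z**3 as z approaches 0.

4/3

Direct substitution gives 0/0.
Apply L'Hôpital: lim (2*cos(2*z) - 2)/(-3*z^2), still 0/0.
Apply L'Hôpital: lim (-4*sin(2*z))/(-6*z), still 0/0.
After 3 applications of L'Hôpital's rule the quotient is (-8*cos(2*z))/(-6); substituting z = 0 gives 4/3.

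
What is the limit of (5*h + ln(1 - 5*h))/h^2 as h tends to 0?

-25/2

Direct substitution gives 0/0.
Apply L'Hôpital: lim (5 - 5/(1 - 5*h))/(2*h), still 0/0.
After 2 applications of L'Hôpital's rule the quotient is (-25/(1 - 5*h)^2)/(2); substituting h = 0 gives -25/2.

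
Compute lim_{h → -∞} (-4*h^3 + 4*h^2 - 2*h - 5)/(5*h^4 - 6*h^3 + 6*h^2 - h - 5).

The denominator has degree 4 and the numerator degree 3. Dividing numerator and denominator by h^4 sends every term to 0 except the leading denominator term, so the limit is 0.

0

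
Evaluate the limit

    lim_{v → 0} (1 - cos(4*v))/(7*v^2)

8/7

Substitution gives 0/0.
Use (1 − cos u)/u² → 1/2 with u = 4v: the limit is 4²/(2·7) = 8/7.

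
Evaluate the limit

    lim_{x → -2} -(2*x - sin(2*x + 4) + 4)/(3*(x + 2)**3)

-4/9

Direct substitution gives 0/0.
Apply L'Hôpital: lim (2 - 2*cos(2*x + 4))/(-9*(x + 2)^2), still 0/0.
Apply L'Hôpital: lim (4*sin(2*x + 4))/(-18*x - 36), still 0/0.
After 3 applications of L'Hôpital's rule the quotient is (8*cos(2*x + 4))/(-18); substituting x = -2 gives -4/9.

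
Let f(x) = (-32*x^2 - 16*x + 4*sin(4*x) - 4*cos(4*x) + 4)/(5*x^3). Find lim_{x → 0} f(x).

-128/15

Substitution gives 0/0; apply L'Hôpital's rule 3 times.
After differentiating numerator and denominator 3 times the quotient is (-256*sin(4*x) - 256*cos(4*x))/(30); at x = 0 this is -128/15.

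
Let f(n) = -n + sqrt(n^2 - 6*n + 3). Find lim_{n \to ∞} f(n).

-3

This has the form ∞ − ∞. Multiply and divide by the conjugate √(n^2 - 6*n + 3) + n.
That gives (-6n + 3) / (√(n^2 - 6*n + 3) + n).
Divide numerator and denominator by n: the limit is -6/(2·1) = -3.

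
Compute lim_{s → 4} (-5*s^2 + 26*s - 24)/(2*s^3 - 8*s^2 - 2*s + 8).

-7/15

Since s = 4 makes numerator and denominator zero, (s - 4) divides both.
Cancelling it gives (6 - 5*s)/(2*s^2 - 2); now plug in s = 4 to get -7/15.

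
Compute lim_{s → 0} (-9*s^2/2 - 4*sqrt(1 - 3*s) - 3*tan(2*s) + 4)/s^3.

Substitution gives 0/0 (the numerator vanishes to order 3).
Expand each term to order s^3: the coefficient of s^3 in -4·√(1 - 3s) is 27/4 and in -3·tan(2s) is -8.
Lower-order terms cancel with the polynomial part, so the numerator is (-5/4)·s^3 + o(s^3), and the limit is (-5/4)/(1) = -5/4.

-5/4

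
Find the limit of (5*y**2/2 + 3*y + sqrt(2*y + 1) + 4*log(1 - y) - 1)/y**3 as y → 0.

-5/6

Substitution gives 0/0 (the numerator vanishes to order 3).
Expand each term to order y^3: the coefficient of y^3 in √(1 + 2y) is 1/2 and in 4·ln(1 - y) is -4/3.
Lower-order terms cancel with the polynomial part, so the numerator is (-5/6)·y^3 + o(y^3), and the limit is (-5/6)/(1) = -5/6.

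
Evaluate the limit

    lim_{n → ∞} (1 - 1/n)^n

e^(-1)

The base → 1 and the exponent → ∞: a 1^∞ form.
Take logarithms: (n)·ln(1 - 1/n). Since ln(1+u) ~ u for small u, this behaves like (n)·(-1/n) → -1.
So the limit is e^(-1).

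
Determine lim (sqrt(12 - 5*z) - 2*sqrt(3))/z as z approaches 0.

Substitution gives 0/0. Multiply numerator and denominator by the conjugate √(12 - 5z) + √12.
The numerator becomes (12 - 5z) − 12 = -5z, so the expression simplifies to -5/(√(12 - 5z) + √12).
Letting z → 0 gives -5/(2√12) = -5*√(3)/12.

-5*√(3)/12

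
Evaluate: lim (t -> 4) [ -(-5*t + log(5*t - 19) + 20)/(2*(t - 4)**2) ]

Direct substitution gives 0/0.
Apply L'Hôpital: lim (-5 + 5/(5*t - 19))/(16 - 4*t), still 0/0.
After 2 applications of L'Hôpital's rule the quotient is (-25/(5*t - 19)^2)/(-4); substituting t = 4 gives 25/4.

25/4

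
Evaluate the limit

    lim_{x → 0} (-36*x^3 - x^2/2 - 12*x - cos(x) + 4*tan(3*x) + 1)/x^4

-1/24

Substitution gives 0/0; apply L'Hôpital's rule 4 times.
After differentiating numerator and denominator 4 times the quotient is (-cos(x) + 7776*tan(3*x)^5 + 12960*tan(3*x)^3 + 5184*tan(3*x))/(24); at x = 0 this is -1/24.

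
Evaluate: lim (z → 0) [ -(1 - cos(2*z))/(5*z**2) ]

-2/5

Substitution gives 0/0.
Use (1 − cos u)/u² → 1/2 with u = 2z: the limit is 2²/(2·(-5)) = -2/5.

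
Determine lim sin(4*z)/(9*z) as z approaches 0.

Substitution gives 0/0.
Write it as (4/9)·sin(4z)/(4z); since sin(u)/u → 1, the limit is 4/9.

4/9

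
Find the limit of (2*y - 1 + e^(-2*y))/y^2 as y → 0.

2

Direct substitution gives 0/0.
Apply L'Hôpital: lim (2 - 2*e^(-2*y))/(2*y), still 0/0.
After 2 applications of L'Hôpital's rule the quotient is (4*e^(-2*y))/(2); substituting y = 0 gives 2.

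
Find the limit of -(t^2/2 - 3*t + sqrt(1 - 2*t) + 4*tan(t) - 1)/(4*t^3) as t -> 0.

Substitution gives 0/0; apply L'Hôpital's rule 3 times.
After differentiating numerator and denominator 3 times the quotient is (24*tan(t)^2/cos(t)^2 + 8/cos(t)^2 - 3/(1 - 2*t)^(5/2))/(-24); at t = 0 this is -5/24.

-5/24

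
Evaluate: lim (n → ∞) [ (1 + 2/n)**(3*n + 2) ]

e^(6)

Let L be the limit and take ln: ln L = lim (3n + 2)·ln(1 + 2/n) = lim (3n + 2)·(2/n + O(1/n²)) = 6.
Hence L = e^(6).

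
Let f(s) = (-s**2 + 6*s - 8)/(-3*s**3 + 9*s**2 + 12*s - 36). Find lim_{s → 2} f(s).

Since s = 2 makes numerator and denominator zero, (s - 2) divides both.
Cancelling it gives (4 - s)/(-3*s^2 + 3*s + 18); now plug in s = 2 to get 1/6.

1/6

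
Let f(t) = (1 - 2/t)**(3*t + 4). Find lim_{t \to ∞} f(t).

e^(-6)

Let L be the limit and take ln: ln L = lim (3t + 4)·ln(1 - 2/t) = lim (3t + 4)·(-2/t + O(1/t²)) = -6.
Hence L = e^(-6).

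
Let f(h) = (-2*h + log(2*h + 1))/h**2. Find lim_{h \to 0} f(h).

Direct substitution gives 0/0.
Apply L'Hôpital: lim (-2 + 2/(2*h + 1))/(2*h), still 0/0.
After 2 applications of L'Hôpital's rule the quotient is (-4/(2*h + 1)^2)/(2); substituting h = 0 gives -2.

-2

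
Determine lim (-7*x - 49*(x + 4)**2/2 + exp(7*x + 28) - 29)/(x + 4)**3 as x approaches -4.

Direct substitution gives 0/0.
Apply L'Hôpital: lim (-49*x + 7*e^(7*x + 28) - 203)/(3*(x + 4)^2), still 0/0.
Apply L'Hôpital: lim (49*e^(7*x + 28) - 49)/(6*x + 24), still 0/0.
After 3 applications of L'Hôpital's rule the quotient is (343*e^(7*x + 28))/(6); substituting x = -4 gives 343/6.

343/6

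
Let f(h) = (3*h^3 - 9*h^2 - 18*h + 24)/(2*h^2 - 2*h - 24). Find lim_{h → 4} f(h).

27/7

Direct substitution gives 0/0, so factor. Both numerator and denominator have (h - 4) as a factor.
After cancelling, the expression reduces to (3*h^2 + 3*h - 6)/(2*h + 6).
Substituting h = 4 gives 27/7.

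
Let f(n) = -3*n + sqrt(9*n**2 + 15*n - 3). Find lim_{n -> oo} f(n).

This has the form ∞ − ∞. Multiply and divide by the conjugate √(9*n^2 + 15*n - 3) + 3n.
That gives (15n - 3) / (√(9*n^2 + 15*n - 3) + 3n).
Divide numerator and denominator by n: the limit is 15/(2·3) = 5/2.

5/2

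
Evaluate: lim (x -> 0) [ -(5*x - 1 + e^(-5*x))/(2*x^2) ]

-25/4

Direct substitution gives 0/0.
Apply L'Hôpital: lim (5 - 5*e^(-5*x))/(-4*x), still 0/0.
After 2 applications of L'Hôpital's rule the quotient is (25*e^(-5*x))/(-4); substituting x = 0 gives -25/4.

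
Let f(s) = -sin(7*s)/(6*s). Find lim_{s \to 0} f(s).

-7/6

Substitution gives 0/0.
Write it as (7/(-6))·sin(7s)/(7s); since sin(u)/u → 1, the limit is -7/6.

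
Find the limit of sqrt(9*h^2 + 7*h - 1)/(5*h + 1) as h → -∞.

-3/5

For large |h|, √(9*h^2 + 7*h - 1) ≈ √9·|h| and the denominator ≈ 5h.
Since h → −∞, |h| = −h, giving −√9/(5) = -3/5.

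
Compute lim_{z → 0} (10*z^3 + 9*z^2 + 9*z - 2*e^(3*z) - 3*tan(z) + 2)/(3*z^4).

-9/4

Substitution gives 0/0 (the numerator vanishes to order 4).
Expand each term to order z^4: the coefficient of z^4 in -3·tan(z) is 0 and in -2·e^(3z) is -27/4.
Lower-order terms cancel with the polynomial part, so the numerator is (-27/4)·z^4 + o(z^4), and the limit is (-27/4)/(3) = -9/4.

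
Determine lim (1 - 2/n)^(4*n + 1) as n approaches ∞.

e^(-8)

The base → 1 and the exponent → ∞: a 1^∞ form.
Take logarithms: (4n + 1)·ln(1 - 2/n). Since ln(1+u) ~ u for small u, this behaves like (4n)·(-2/n) → -8.
So the limit is e^(-8).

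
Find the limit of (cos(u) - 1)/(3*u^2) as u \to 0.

-1/6

Direct substitution gives 0/0.
Apply L'Hôpital: lim (-sin(u))/(6*u), still 0/0.
After 2 applications of L'Hôpital's rule the quotient is (-cos(u))/(6); substituting u = 0 gives -1/6.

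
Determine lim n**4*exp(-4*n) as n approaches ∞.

Write as n^4/e^{4n}, an ∞/∞ form.
Exponential growth dominates any polynomial, so repeated L'Hôpital (or the standard result) gives 0.

0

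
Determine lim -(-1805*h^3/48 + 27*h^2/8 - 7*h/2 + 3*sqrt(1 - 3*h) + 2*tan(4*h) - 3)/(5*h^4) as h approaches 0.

Substitution gives 0/0 (the numerator vanishes to order 4).
Expand each term to order h^4: the coefficient of h^4 in 2·tan(4h) is 0 and in 3·√(1 - 3h) is -1215/128.
Lower-order terms cancel with the polynomial part, so the numerator is (-1215/128)·h^4 + o(h^4), and the limit is (-1215/128)/(-5) = 243/128.

243/128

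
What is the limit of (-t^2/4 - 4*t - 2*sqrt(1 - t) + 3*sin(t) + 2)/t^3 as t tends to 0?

-3/8

Substitution gives 0/0; apply L'Hôpital's rule 3 times.
After differentiating numerator and denominator 3 times the quotient is (-3*cos(t) + 3/(4*(1 - t)^(5/2)))/(6); at t = 0 this is -3/8.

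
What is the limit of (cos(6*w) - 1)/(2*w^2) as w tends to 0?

Direct substitution gives 0/0.
Apply L'Hôpital: lim (-6*sin(6*w))/(4*w), still 0/0.
After 2 applications of L'Hôpital's rule the quotient is (-36*cos(6*w))/(4); substituting w = 0 gives -9.

-9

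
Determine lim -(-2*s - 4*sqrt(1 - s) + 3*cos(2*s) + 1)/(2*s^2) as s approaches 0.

Substitution gives 0/0; apply L'Hôpital's rule 2 times.
After differentiating numerator and denominator 2 times the quotient is (-12*cos(2*s) + (1 - s)^(-3/2))/(-4); at s = 0 this is 11/4.

11/4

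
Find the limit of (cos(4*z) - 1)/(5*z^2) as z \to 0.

Direct substitution gives 0/0.
Apply L'Hôpital: lim (-4*sin(4*z))/(10*z), still 0/0.
After 2 applications of L'Hôpital's rule the quotient is (-16*cos(4*z))/(10); substituting z = 0 gives -8/5.

-8/5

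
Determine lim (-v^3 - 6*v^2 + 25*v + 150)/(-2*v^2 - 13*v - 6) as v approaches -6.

-1

Since v = -6 makes numerator and denominator zero, (v + 6) divides both.
Cancelling it gives (25 - v^2)/(-2*v - 1); now plug in v = -6 to get -1.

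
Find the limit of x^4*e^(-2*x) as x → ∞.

0

Write as x^4/e^{2x}, an ∞/∞ form.
Exponential growth dominates any polynomial, so repeated L'Hôpital (or the standard result) gives 0.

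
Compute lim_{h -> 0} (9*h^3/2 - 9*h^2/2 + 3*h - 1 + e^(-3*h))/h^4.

27/8

Direct substitution gives 0/0.
Apply L'Hôpital: lim (27*h^2/2 - 9*h + 3 - 3*e^(-3*h))/(4*h^3), still 0/0.
Apply L'Hôpital: lim (27*h - 9 + 9*e^(-3*h))/(12*h^2), still 0/0.
Apply L'Hôpital: lim (27 - 27*e^(-3*h))/(24*h), still 0/0.
After 4 applications of L'Hôpital's rule the quotient is (81*e^(-3*h))/(24); substituting h = 0 gives 27/8.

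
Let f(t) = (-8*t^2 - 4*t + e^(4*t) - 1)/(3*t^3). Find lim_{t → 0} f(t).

Direct substitution gives 0/0.
Apply L'Hôpital: lim (-16*t + 4*e^(4*t) - 4)/(9*t^2), still 0/0.
Apply L'Hôpital: lim (16*e^(4*t) - 16)/(18*t), still 0/0.
After 3 applications of L'Hôpital's rule the quotient is (64*e^(4*t))/(18); substituting t = 0 gives 32/9.

32/9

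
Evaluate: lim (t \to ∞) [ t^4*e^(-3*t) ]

Write as t^4/e^{3t}, an ∞/∞ form.
Exponential growth dominates any polynomial, so repeated L'Hôpital (or the standard result) gives 0.

0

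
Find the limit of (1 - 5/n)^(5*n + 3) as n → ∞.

e^(-25)

Let L be the limit and take ln: ln L = lim (5n + 3)·ln(1 - 5/n) = lim (5n + 3)·(-5/n + O(1/n²)) = -25.
Hence L = e^(-25).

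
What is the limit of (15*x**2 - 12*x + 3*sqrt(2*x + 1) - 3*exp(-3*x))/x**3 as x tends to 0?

15

Substitution gives 0/0 (the numerator vanishes to order 3).
Expand each term to order x^3: the coefficient of x^3 in 3·√(1 + 2x) is 3/2 and in -3·e^(-3x) is 27/2.
Lower-order terms cancel with the polynomial part, so the numerator is (15)·x^3 + o(x^3), and the limit is (15)/(1) = 15.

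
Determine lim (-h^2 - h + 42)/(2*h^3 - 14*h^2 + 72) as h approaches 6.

At h = 6 both the top and bottom vanish — a removable singularity. Factoring out (h - 6) from each leaves (-h - 7)/(2*h^2 - 2*h - 12), which at h = 6 equals -13/48.

-13/48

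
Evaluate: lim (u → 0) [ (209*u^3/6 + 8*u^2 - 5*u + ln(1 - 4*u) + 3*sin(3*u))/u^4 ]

Substitution gives 0/0 (the numerator vanishes to order 4).
Expand each term to order u^4: the coefficient of u^4 in ln(1 - 4u) is -64 and in 3·sin(3u) is 0.
Lower-order terms cancel with the polynomial part, so the numerator is (-64)·u^4 + o(u^4), and the limit is (-64)/(1) = -64.

-64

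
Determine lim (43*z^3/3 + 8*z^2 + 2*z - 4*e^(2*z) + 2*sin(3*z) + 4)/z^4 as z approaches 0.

-8/3

Substitution gives 0/0; apply L'Hôpital's rule 4 times.
After differentiating numerator and denominator 4 times the quotient is (-64*e^(2*z) + 162*sin(3*z))/(24); at z = 0 this is -8/3.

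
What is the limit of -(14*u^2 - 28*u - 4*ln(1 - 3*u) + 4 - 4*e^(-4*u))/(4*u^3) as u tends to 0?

-59/3

Substitution gives 0/0 (the numerator vanishes to order 3).
Expand each term to order u^3: the coefficient of u^3 in -4·e^(-4u) is 128/3 and in -4·ln(1 - 3u) is 36.
Lower-order terms cancel with the polynomial part, so the numerator is (236/3)·u^3 + o(u^3), and the limit is (236/3)/(-4) = -59/3.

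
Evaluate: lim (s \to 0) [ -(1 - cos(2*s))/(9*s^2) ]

-2/9

Substitution gives 0/0.
Use (1 − cos u)/u² → 1/2 with u = 2s: the limit is 2²/(2·(-9)) = -2/9.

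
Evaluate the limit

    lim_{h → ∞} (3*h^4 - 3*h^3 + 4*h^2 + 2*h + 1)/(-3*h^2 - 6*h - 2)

The numerator has higher degree (4 > 2); the quotient behaves like (3/(-3))·h^2 for large |h|.
As h → +∞ this diverges to -∞.

-∞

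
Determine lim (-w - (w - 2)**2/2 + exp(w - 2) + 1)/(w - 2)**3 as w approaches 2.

1/6

Direct substitution gives 0/0.
Apply L'Hôpital: lim (-w + e^(w - 2) + 1)/(3*(w - 2)^2), still 0/0.
Apply L'Hôpital: lim (e^(w - 2) - 1)/(6*w - 12), still 0/0.
After 3 applications of L'Hôpital's rule the quotient is (e^(w - 2))/(6); substituting w = 2 gives 1/6.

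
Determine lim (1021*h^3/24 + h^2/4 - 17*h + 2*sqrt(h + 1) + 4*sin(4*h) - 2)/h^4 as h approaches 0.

-5/64

Substitution gives 0/0; apply L'Hôpital's rule 4 times.
After differentiating numerator and denominator 4 times the quotient is (1024*sin(4*h) - 15/(8*(h + 1)^(7/2)))/(24); at h = 0 this is -5/64.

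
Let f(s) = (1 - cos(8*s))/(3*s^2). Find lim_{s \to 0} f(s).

Substitution gives 0/0.
Use (1 − cos u)/u² → 1/2 with u = 8s: the limit is 8²/(2·3) = 32/3.

32/3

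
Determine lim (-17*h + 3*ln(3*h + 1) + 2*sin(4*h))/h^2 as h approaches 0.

Substitution gives 0/0 (the numerator vanishes to order 2).
Expand each term to order h^2: the coefficient of h^2 in 3·ln(1 + 3h) is -27/2 and in 2·sin(4h) is 0.
Lower-order terms cancel with the polynomial part, so the numerator is (-27/2)·h^2 + o(h^2), and the limit is (-27/2)/(1) = -27/2.

-27/2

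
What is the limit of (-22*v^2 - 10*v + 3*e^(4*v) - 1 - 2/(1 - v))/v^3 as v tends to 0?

30

Substitution gives 0/0; apply L'Hôpital's rule 3 times.
After differentiating numerator and denominator 3 times the quotient is (192*e^(4*v) - 12/(v - 1)^4)/(6); at v = 0 this is 30.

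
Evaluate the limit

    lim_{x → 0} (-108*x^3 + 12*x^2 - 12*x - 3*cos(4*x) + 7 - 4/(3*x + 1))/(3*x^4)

-356/3

Substitution gives 0/0; apply L'Hôpital's rule 4 times.
After differentiating numerator and denominator 4 times the quotient is (-768*cos(4*x) - 7776/(3*x + 1)^5)/(72); at x = 0 this is -356/3.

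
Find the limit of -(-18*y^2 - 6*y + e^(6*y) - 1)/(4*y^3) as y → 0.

-9

Direct substitution gives 0/0.
Apply L'Hôpital: lim (-36*y + 6*e^(6*y) - 6)/(-12*y^2), still 0/0.
Apply L'Hôpital: lim (36*e^(6*y) - 36)/(-24*y), still 0/0.
After 3 applications of L'Hôpital's rule the quotient is (216*e^(6*y))/(-24); substituting y = 0 gives -9.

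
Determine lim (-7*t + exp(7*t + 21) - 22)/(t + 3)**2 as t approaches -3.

49/2

Direct substitution gives 0/0.
Apply L'Hôpital: lim (7*e^(7*t + 21) - 7)/(2*t + 6), still 0/0.
After 2 applications of L'Hôpital's rule the quotient is (49*e^(7*t + 21))/(2); substituting t = -3 gives 49/2.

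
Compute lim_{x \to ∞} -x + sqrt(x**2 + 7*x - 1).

7/2

An ∞ − ∞ form. Rationalising with the conjugate, the difference becomes (7x - 1) / (√(x^2 + 7*x - 1) + x).
For large x the denominator behaves like 2·x, so the quotient tends to 7/2 = 7/2.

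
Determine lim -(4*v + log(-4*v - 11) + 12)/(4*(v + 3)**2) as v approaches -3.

Direct substitution gives 0/0.
Apply L'Hôpital: lim (4 - 4/(-4*v - 11))/(-8*v - 24), still 0/0.
After 2 applications of L'Hôpital's rule the quotient is (-16/(-4*v - 11)^2)/(-8); substituting v = -3 gives 2.

2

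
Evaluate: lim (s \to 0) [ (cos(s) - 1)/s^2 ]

-1/2

Direct substitution gives 0/0.
Apply L'Hôpital: lim (-sin(s))/(2*s), still 0/0.
After 2 applications of L'Hôpital's rule the quotient is (-cos(s))/(2); substituting s = 0 gives -1/2.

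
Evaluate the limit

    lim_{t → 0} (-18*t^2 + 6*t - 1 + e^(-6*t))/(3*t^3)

-12

Direct substitution gives 0/0.
Apply L'Hôpital: lim (-36*t + 6 - 6*e^(-6*t))/(9*t^2), still 0/0.
Apply L'Hôpital: lim (-36 + 36*e^(-6*t))/(18*t), still 0/0.
After 3 applications of L'Hôpital's rule the quotient is (-216*e^(-6*t))/(18); substituting t = 0 gives -12.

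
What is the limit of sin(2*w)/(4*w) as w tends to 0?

1/2

Substitution gives 0/0.
Write it as (2/4)·sin(2w)/(2w); since sin(u)/u → 1, the limit is 1/2.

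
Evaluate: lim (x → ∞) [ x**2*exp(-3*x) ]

0

Write as x^2/e^{3x}, an ∞/∞ form.
Exponential growth dominates any polynomial, so repeated L'Hôpital (or the standard result) gives 0.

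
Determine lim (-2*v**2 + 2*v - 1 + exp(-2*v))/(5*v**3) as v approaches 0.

Direct substitution gives 0/0.
Apply L'Hôpital: lim (-4*v + 2 - 2*e^(-2*v))/(15*v^2), still 0/0.
Apply L'Hôpital: lim (-4 + 4*e^(-2*v))/(30*v), still 0/0.
After 3 applications of L'Hôpital's rule the quotient is (-8*e^(-2*v))/(30); substituting v = 0 gives -4/15.

-4/15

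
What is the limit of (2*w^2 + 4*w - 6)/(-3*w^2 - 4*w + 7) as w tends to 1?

-4/5

At w = 1 both the top and bottom vanish — a removable singularity. Factoring out (w - 1) from each leaves (2*w + 6)/(-3*w - 7), which at w = 1 equals -4/5.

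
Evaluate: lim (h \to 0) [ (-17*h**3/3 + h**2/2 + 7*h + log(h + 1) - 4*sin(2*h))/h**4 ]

-1/4

Substitution gives 0/0; apply L'Hôpital's rule 4 times.
After differentiating numerator and denominator 4 times the quotient is (-64*sin(2*h) - 6/(h + 1)^4)/(24); at h = 0 this is -1/4.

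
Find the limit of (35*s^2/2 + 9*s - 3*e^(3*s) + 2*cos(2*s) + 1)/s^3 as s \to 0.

-27/2

Substitution gives 0/0 (the numerator vanishes to order 3).
Expand each term to order s^3: the coefficient of s^3 in -3·e^(3s) is -27/2 and in 2·cos(2s) is 0.
Lower-order terms cancel with the polynomial part, so the numerator is (-27/2)·s^3 + o(s^3), and the limit is (-27/2)/(1) = -27/2.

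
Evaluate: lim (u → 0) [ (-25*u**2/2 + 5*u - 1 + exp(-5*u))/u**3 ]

-125/6

Direct substitution gives 0/0.
Apply L'Hôpital: lim (-25*u + 5 - 5*e^(-5*u))/(3*u^2), still 0/0.
Apply L'Hôpital: lim (-25 + 25*e^(-5*u))/(6*u), still 0/0.
After 3 applications of L'Hôpital's rule the quotient is (-125*e^(-5*u))/(6); substituting u = 0 gives -125/6.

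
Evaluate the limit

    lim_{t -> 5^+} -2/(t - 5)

As t → 5⁺, (t - 5) → 0⁺, so (t - 5)^1 → 0⁺ and -2/(t - 5)^1 → -∞.

-∞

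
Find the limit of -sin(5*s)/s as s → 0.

Substitution gives 0/0.
Write it as (5/(-1))·sin(5s)/(5s); since sin(u)/u → 1, the limit is -5.

-5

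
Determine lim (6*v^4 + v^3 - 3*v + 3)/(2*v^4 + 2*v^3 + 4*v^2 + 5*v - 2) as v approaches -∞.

Numerator and denominator both have degree 4.
Dividing every term by v^4, all lower-order terms vanish and the limit is the ratio of leading coefficients, 6/(2) = 3.

3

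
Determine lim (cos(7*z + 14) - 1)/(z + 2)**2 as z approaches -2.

-49/2

Direct substitution gives 0/0.
Apply L'Hôpital: lim (-7*sin(7*z + 14))/(2*z + 4), still 0/0.
After 2 applications of L'Hôpital's rule the quotient is (-49*cos(7*z + 14))/(2); substituting z = -2 gives -49/2.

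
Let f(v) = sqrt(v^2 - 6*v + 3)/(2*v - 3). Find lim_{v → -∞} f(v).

-1/2

For large |v|, √(v^2 - 6*v + 3) ≈ √1·|v| and the denominator ≈ 2v.
Since v → −∞, |v| = −v, giving −√1/(2) = -1/2.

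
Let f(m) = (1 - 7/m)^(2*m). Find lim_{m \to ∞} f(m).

Write it as [(1 - 7/m)^m]^(2) · (1 - 7/m)^(0). The bracketed term tends to e^(-7) and the second factor to 1, so the limit is e^(-14).

e^(-14)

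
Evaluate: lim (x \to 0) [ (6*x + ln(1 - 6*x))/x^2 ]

Direct substitution gives 0/0.
Apply L'Hôpital: lim (6 - 6/(1 - 6*x))/(2*x), still 0/0.
After 2 applications of L'Hôpital's rule the quotient is (-36/(1 - 6*x)^2)/(2); substituting x = 0 gives -18.

-18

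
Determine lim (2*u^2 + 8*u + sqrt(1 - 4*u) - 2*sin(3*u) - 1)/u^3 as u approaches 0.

Substitution gives 0/0 (the numerator vanishes to order 3).
Expand each term to order u^3: the coefficient of u^3 in -2·sin(3u) is 9 and in √(1 - 4u) is -4.
Lower-order terms cancel with the polynomial part, so the numerator is (5)·u^3 + o(u^3), and the limit is (5)/(1) = 5.

5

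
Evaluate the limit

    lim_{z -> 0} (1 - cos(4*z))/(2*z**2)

Substitution gives 0/0.
Use (1 − cos u)/u² → 1/2 with u = 4z: the limit is 4²/(2·2) = 4.

4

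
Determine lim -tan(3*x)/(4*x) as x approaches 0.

-3/4

Substitution gives 0/0.
Since tan(u)/u → 1 as u → 0, tan(3x)/(3x) → 1 and the limit is 3/(-4) = -3/4.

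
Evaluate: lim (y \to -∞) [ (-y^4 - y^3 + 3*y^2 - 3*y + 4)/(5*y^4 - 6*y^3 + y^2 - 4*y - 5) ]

-1/5

Numerator and denominator both have degree 4.
Dividing every term by y^4, all lower-order terms vanish and the limit is the ratio of leading coefficients, -1/(5) = -1/5.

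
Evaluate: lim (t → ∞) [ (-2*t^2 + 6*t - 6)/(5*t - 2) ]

-∞

The numerator has higher degree (2 > 1); the quotient behaves like (-2/(5))·t^1 for large |t|.
As t → +∞ this diverges to -∞.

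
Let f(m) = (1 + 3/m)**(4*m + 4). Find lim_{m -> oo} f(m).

The base → 1 and the exponent → ∞: a 1^∞ form.
Take logarithms: (4m + 4)·ln(1 + 3/m). Since ln(1+u) ~ u for small u, this behaves like (4m)·(3/m) → 12.
So the limit is e^(12).

e^(12)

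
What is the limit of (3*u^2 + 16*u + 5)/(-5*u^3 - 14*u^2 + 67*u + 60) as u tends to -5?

Since u = -5 makes numerator and denominator zero, (u + 5) divides both.
Cancelling it gives (3*u + 1)/(-5*u^2 + 11*u + 12); now plug in u = -5 to get 1/12.

1/12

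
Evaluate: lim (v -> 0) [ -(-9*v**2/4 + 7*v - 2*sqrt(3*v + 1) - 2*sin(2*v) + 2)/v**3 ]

Substitution gives 0/0 (the numerator vanishes to order 3).
Expand each term to order v^3: the coefficient of v^3 in -2·sin(2v) is 8/3 and in -2·√(1 + 3v) is -27/8.
Lower-order terms cancel with the polynomial part, so the numerator is (-17/24)·v^3 + o(v^3), and the limit is (-17/24)/(-1) = 17/24.

17/24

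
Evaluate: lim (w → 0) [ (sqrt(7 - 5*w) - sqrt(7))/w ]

-5*√(7)/14

Substitution gives 0/0. Multiply numerator and denominator by the conjugate √(7 - 5w) + √7.
The numerator becomes (7 - 5w) − 7 = -5w, so the expression simplifies to -5/(√(7 - 5w) + √7).
Letting w → 0 gives -5/(2√7) = -5*√(7)/14.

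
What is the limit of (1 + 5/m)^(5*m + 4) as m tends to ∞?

The base → 1 and the exponent → ∞: a 1^∞ form.
Take logarithms: (5m + 4)·ln(1 + 5/m). Since ln(1+u) ~ u for small u, this behaves like (5m)·(5/m) → 25.
So the limit is e^(25).

e^(25)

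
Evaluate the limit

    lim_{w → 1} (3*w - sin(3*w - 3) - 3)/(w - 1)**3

Direct substitution gives 0/0.
Apply L'Hôpital: lim (3 - 3*cos(3*w - 3))/(3*(w - 1)^2), still 0/0.
Apply L'Hôpital: lim (9*sin(3*w - 3))/(6*w - 6), still 0/0.
After 3 applications of L'Hôpital's rule the quotient is (27*cos(3*w - 3))/(6); substituting w = 1 gives 9/2.

9/2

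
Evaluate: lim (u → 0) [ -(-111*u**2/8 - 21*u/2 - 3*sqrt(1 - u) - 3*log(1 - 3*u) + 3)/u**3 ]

Substitution gives 0/0 (the numerator vanishes to order 3).
Expand each term to order u^3: the coefficient of u^3 in -3·√(1 - u) is 3/16 and in -3·ln(1 - 3u) is 27.
Lower-order terms cancel with the polynomial part, so the numerator is (435/16)·u^3 + o(u^3), and the limit is (435/16)/(-1) = -435/16.

-435/16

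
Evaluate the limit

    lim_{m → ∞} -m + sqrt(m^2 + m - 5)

1/2

This has the form ∞ − ∞. Multiply and divide by the conjugate √(m^2 + m - 5) + m.
That gives (m - 5) / (√(m^2 + m - 5) + m).
Divide numerator and denominator by m: the limit is 1/(2·1) = 1/2.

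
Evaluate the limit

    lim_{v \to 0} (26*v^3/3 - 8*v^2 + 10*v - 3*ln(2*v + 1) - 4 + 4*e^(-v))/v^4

73/6

Substitution gives 0/0; apply L'Hôpital's rule 4 times.
After differentiating numerator and denominator 4 times the quotient is (4*e^(-v) + 288/(2*v + 1)^4)/(24); at v = 0 this is 73/6.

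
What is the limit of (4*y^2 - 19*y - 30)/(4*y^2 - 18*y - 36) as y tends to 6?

29/30

At y = 6 both the top and bottom vanish — a removable singularity. Factoring out (y - 6) from each leaves (4*y + 5)/(4*y + 6), which at y = 6 equals 29/30.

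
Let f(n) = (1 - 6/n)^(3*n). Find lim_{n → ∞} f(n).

Let L be the limit and take ln: ln L = lim (3n)·ln(1 - 6/n) = lim (3n)·(-6/n + O(1/n²)) = -18.
Hence L = e^(-18).

e^(-18)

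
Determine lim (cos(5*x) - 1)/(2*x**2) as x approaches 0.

-25/4

Direct substitution gives 0/0.
Apply L'Hôpital: lim (-5*sin(5*x))/(4*x), still 0/0.
After 2 applications of L'Hôpital's rule the quotient is (-25*cos(5*x))/(4); substituting x = 0 gives -25/4.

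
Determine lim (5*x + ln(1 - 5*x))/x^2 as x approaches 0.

Direct substitution gives 0/0.
Apply L'Hôpital: lim (5 - 5/(1 - 5*x))/(2*x), still 0/0.
After 2 applications of L'Hôpital's rule the quotient is (-25/(1 - 5*x)^2)/(2); substituting x = 0 gives -25/2.

-25/2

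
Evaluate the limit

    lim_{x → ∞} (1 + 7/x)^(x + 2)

The base → 1 and the exponent → ∞: a 1^∞ form.
Take logarithms: (x + 2)·ln(1 + 7/x). Since ln(1+u) ~ u for small u, this behaves like (x)·(7/x) → 7.
So the limit is e^(7).

e^(7)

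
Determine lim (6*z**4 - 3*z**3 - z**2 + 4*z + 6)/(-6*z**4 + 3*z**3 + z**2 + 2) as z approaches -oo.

-1

Numerator and denominator both have degree 4.
Dividing every term by z^4, all lower-order terms vanish and the limit is the ratio of leading coefficients, 6/(-6) = -1.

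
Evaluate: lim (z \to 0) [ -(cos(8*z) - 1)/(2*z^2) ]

16

Direct substitution gives 0/0.
Apply L'Hôpital: lim (-8*sin(8*z))/(-4*z), still 0/0.
After 2 applications of L'Hôpital's rule the quotient is (-64*cos(8*z))/(-4); substituting z = 0 gives 16.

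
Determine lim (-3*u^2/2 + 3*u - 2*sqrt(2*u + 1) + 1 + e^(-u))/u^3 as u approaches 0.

Substitution gives 0/0 (the numerator vanishes to order 3).
Expand each term to order u^3: the coefficient of u^3 in e^(-u) is -1/6 and in -2·√(1 + 2u) is -1.
Lower-order terms cancel with the polynomial part, so the numerator is (-7/6)·u^3 + o(u^3), and the limit is (-7/6)/(1) = -7/6.

-7/6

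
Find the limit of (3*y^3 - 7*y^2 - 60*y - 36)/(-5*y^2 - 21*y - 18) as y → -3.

Direct substitution gives 0/0, so factor. Both numerator and denominator have (y + 3) as a factor.
After cancelling, the expression reduces to (3*y^2 - 16*y - 12)/(-5*y - 6).
Substituting y = -3 gives 7.

7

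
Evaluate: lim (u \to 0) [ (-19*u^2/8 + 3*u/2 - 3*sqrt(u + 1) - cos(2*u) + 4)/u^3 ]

-3/16

Substitution gives 0/0; apply L'Hôpital's rule 3 times.
After differentiating numerator and denominator 3 times the quotient is (-8*sin(2*u) - 9/(8*(u + 1)^(5/2)))/(6); at u = 0 this is -3/16.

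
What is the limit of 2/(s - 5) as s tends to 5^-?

As s → 5⁻, (s - 5) → 0⁻, so (s - 5)^1 → 0⁻ and 2/(s - 5)^1 → -∞.

-∞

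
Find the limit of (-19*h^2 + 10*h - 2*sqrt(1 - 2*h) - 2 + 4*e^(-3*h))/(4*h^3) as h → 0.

-17/4

Substitution gives 0/0; apply L'Hôpital's rule 3 times.
After differentiating numerator and denominator 3 times the quotient is (-108*e^(-3*h) + 6/(1 - 2*h)^(5/2))/(24); at h = 0 this is -17/4.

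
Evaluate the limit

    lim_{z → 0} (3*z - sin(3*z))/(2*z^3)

9/4

Direct substitution gives 0/0.
Apply L'Hôpital: lim (3 - 3*cos(3*z))/(6*z^2), still 0/0.
Apply L'Hôpital: lim (9*sin(3*z))/(12*z), still 0/0.
After 3 applications of L'Hôpital's rule the quotient is (27*cos(3*z))/(12); substituting z = 0 gives 9/4.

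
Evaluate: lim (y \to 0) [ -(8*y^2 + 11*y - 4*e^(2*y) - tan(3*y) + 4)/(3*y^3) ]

43/9

Substitution gives 0/0; apply L'Hôpital's rule 3 times.
After differentiating numerator and denominator 3 times the quotient is (-32*e^(2*y) - 162*tan(3*y)^4 - 216*tan(3*y)^2 - 54)/(-18); at y = 0 this is 43/9.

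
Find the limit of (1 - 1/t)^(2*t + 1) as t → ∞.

e^(-2)

Write it as [(1 - 1/t)^t]^(2) · (1 - 1/t)^(1). The bracketed term tends to e^(-1) and the second factor to 1, so the limit is e^(-2).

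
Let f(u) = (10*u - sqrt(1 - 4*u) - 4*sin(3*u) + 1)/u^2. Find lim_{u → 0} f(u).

2

Substitution gives 0/0 (the numerator vanishes to order 2).
Expand each term to order u^2: the coefficient of u^2 in −√(1 - 4u) is 2 and in -4·sin(3u) is 0.
Lower-order terms cancel with the polynomial part, so the numerator is (2)·u^2 + o(u^2), and the limit is (2)/(1) = 2.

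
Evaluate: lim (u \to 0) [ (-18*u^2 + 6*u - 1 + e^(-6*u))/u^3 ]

Direct substitution gives 0/0.
Apply L'Hôpital: lim (-36*u + 6 - 6*e^(-6*u))/(3*u^2), still 0/0.
Apply L'Hôpital: lim (-36 + 36*e^(-6*u))/(6*u), still 0/0.
After 3 applications of L'Hôpital's rule the quotient is (-216*e^(-6*u))/(6); substituting u = 0 gives -36.

-36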